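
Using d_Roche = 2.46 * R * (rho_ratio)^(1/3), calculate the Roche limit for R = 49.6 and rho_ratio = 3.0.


d_Roche = 2.46 * 49.6 * 3.0^(1/3) = 175.9775

175.9775


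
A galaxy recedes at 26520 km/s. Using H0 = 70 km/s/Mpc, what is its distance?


d = v / H0 = 26520 / 70 = 378.8571

378.8571 Mpc


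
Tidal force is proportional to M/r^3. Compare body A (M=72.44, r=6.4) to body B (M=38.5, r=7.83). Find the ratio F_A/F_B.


Ratio = (M1/r1^3) / (M2/r2^3) = (72.44/6.4^3) / (38.5/7.83^3) = 3.4456

3.4456


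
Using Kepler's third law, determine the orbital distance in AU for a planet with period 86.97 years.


a = P^(2/3) = 86.97^(2/3) = 19.6297

19.6297 AU


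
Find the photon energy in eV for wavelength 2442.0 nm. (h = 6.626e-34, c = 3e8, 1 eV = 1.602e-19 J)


E = hc/lambda = 6.626e-34 * 3e8 / 2.442e-06 = 8.140e-20 J = 0.5081 eV

0.5081 eV


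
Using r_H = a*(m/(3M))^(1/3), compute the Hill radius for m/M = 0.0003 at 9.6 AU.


r_H = a * (m/3M)^(1/3) = 9.6 * (0.0003/3)^(1/3) = 0.4456

0.4456 AU


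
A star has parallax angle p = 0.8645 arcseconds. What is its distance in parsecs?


d = 1/p = 1/0.8645 = 1.1567

1.1567 pc


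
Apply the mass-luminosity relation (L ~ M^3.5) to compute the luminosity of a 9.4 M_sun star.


L/L_sun = (M/M_sun)^3.5 = 9.4^3.5 = 2546.5223

2546.5223 L_sun


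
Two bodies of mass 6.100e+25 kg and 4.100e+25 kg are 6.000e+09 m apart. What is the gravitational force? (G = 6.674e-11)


F = G*m1*m2/r^2 = 6.674e-11 * 6.100e+25 * 4.100e+25 / (6.000e+09)^2 = 6.674e-11 * 2.501e+51 / 3.600e+19 = 4.637e+21

4.637e+21 N


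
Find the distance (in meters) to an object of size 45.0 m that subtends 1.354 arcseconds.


D = size / theta_rad, theta_rad = 1.354 * pi/(180*3600) = 6.564e-06, D = 6.855e+06

6.855e+06 m


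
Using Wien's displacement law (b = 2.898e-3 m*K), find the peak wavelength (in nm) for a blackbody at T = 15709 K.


lam_max = b / T = 2.898e-3 / 15709 = 1.845e-07 m = 184.4802 nm

184.4802 nm


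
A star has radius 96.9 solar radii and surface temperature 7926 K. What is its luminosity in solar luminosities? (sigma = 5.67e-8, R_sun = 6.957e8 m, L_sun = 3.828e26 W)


R = 96.9 * 6.957e8 m = 6.741333e+10 m. L = 4*pi*R^2*sigma*T^4 = 4*pi*(6.741333e+10)^2 * 5.67e-8 * 7926^4 = 1.277911433e+31 W. L/L_sun = 1.277911433e+31 / 3.828e26 = 33383.2663

33383.2663 L_sun


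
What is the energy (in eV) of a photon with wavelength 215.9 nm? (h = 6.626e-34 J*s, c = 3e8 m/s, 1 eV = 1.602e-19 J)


E = hc/lambda = 6.626e-34 * 3e8 / 2.159e-07 = 9.207e-19 J = 5.7472 eV

5.7472 eV


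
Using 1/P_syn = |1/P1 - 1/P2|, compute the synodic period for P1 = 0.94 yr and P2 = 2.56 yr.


1/P_syn = |1/P1 - 1/P2| = |1/0.94 - 1/2.56| => P_syn = 1.4854

1.4854 years


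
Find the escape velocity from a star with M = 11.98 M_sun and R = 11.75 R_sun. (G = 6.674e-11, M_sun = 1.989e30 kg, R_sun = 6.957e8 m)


M = 11.98 * 1.989e30 kg = 2.382822e+31 kg; R = 11.75 * 6.957e8 m = 8.174475e+09 m. v_esc = sqrt(2GM/R) = sqrt(2 * 6.674e-11 * 2.382822e+31 / 8.174475e+09) = 623769.2544

623769.2544 m/s


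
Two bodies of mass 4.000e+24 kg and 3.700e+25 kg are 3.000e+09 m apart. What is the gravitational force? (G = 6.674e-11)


F = G*m1*m2/r^2 = 6.674e-11 * 4.000e+24 * 3.700e+25 / (3.000e+09)^2 = 6.674e-11 * 1.480e+50 / 9.000e+18 = 1.098e+21

1.098e+21 N


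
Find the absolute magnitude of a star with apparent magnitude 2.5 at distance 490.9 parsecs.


M = m - 5*log10(d) + 5 = 2.5 - 5*log10(490.9) + 5 = -5.955

-5.955


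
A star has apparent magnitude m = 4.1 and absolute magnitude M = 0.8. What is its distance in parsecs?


d = 10^((m - M + 5)/5) = 10^((4.1 - 0.8 + 5)/5) = 45.7088

45.7088 pc


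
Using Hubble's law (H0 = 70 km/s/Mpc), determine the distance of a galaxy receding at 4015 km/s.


d = v / H0 = 4015 / 70 = 57.3571

57.3571 Mpc


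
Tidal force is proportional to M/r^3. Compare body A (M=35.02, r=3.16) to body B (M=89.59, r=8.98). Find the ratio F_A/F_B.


Ratio = (M1/r1^3) / (M2/r2^3) = (35.02/3.16^3) / (89.59/8.98^3) = 8.9707

8.9707


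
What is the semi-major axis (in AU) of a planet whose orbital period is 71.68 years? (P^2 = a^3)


a = P^(2/3) = 71.68^(2/3) = 17.2557

17.2557 AU


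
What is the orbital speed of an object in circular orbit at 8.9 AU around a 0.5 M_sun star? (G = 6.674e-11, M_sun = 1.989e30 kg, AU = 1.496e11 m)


v = sqrt(GM/r) = sqrt(6.674e-11 * 9.945e+29 / 1.331e+12) = 7060.4876

7060.4876 m/s


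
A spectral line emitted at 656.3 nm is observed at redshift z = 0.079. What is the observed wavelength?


lam_obs = lam_emit * (1 + z) = 656.3 * (1 + 0.079) = 708.1477

708.1477 nm


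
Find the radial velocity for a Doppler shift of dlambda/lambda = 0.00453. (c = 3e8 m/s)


v = (dlambda/lambda) * c = 0.00453 * 3e8 = 1.359e+06

1.359e+06 m/s


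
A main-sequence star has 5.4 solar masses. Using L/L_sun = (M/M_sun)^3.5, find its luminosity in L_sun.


L/L_sun = (M/M_sun)^3.5 = 5.4^3.5 = 365.9133

365.9133 L_sun


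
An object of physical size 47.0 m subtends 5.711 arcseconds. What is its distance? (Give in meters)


D = size / theta_rad, theta_rad = 5.711 * pi/(180*3600) = 2.769e-05, D = 1.698e+06

1.698e+06 m


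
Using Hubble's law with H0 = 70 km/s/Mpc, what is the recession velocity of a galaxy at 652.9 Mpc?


v = H0 * d = 70 * 652.9 = 45703.0

45703.0 km/s


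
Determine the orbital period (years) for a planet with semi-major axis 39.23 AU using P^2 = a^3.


P = a^(3/2) = 39.23^1.5 = 245.7126

245.7126 years


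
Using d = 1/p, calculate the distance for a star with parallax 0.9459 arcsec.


d = 1/p = 1/0.9459 = 1.0572

1.0572 pc


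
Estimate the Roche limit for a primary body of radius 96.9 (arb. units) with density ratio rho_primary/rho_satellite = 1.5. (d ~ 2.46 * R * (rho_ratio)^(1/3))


d_Roche = 2.46 * 96.9 * 1.5^(1/3) = 272.8701

272.8701


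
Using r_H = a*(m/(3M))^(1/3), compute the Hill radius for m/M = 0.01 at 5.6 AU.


r_H = a * (m/3M)^(1/3) = 5.6 * (0.01/3)^(1/3) = 0.8365

0.8365 AU


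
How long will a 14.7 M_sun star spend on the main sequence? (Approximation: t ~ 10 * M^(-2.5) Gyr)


t = 10 * M^(-2.5) = 10 * 14.7^(-2.5) = 0.0121

0.0121 Gyr


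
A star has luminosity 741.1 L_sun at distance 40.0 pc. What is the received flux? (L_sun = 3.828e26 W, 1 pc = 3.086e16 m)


F = L / (4*pi*d^2) = 2.837e+29 / (4*pi*(1.234e+18)^2) = 1.482e-08

1.482e-08 W/m^2


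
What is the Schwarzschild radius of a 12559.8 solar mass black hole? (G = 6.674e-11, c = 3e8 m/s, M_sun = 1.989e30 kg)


M = 12559.8 * 1.989e30 kg = 2.49814422e+34 kg. rs = 2GM/c^2 = 2 * 6.674e-11 * 2.49814422e+34 / (3e8)^2 = 3.705e+07

3.705e+07 m


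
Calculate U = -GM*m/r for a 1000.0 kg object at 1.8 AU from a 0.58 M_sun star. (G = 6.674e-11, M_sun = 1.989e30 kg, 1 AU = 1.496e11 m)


M = 0.58 * 1.989e30 kg = 1.15362e+30 kg; r = 1.8 AU * 1.496e11 m/AU = 2.6928e+11 m. U = -GM*m/r = -(6.674e-11 * 1.15362e+30 * 1000.0) / 2.6928e+11 = -2.859e+11

-2.859e+11 J


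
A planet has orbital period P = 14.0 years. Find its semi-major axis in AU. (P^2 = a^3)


a = P^(2/3) = 14.0^(2/3) = 5.8088

5.8088 AU


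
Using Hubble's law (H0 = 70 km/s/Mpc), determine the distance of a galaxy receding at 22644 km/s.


d = v / H0 = 22644 / 70 = 323.4857

323.4857 Mpc


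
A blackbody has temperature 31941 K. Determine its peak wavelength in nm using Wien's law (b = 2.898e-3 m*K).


lam_max = b / T = 2.898e-3 / 31941 = 9.073e-08 m = 90.7298 nm

90.7298 nm


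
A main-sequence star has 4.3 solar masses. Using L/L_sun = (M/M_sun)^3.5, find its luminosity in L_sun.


L/L_sun = (M/M_sun)^3.5 = 4.3^3.5 = 164.8692

164.8692 L_sun


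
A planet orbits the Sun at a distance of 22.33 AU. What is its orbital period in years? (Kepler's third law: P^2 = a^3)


P = a^(3/2) = 22.33^1.5 = 105.5196

105.5196 years


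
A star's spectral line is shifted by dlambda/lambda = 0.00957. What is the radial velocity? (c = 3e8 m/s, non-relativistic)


v = (dlambda/lambda) * c = 0.00957 * 3e8 = 2.871e+06

2.871e+06 m/s


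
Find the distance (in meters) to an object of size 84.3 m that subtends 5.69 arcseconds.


D = size / theta_rad, theta_rad = 5.69 * pi/(180*3600) = 2.759e-05, D = 3.056e+06

3.056e+06 m


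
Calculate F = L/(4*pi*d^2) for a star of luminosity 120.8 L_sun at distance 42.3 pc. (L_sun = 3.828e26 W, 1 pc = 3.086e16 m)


F = L / (4*pi*d^2) = 4.624e+28 / (4*pi*(1.305e+18)^2) = 2.160e-09

2.160e-09 W/m^2


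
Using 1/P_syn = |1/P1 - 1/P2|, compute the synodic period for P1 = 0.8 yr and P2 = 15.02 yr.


1/P_syn = |1/P1 - 1/P2| = |1/0.8 - 1/15.02| => P_syn = 0.845

0.845 years


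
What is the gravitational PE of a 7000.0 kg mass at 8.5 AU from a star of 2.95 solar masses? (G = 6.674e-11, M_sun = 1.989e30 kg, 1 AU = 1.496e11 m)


M = 2.95 * 1.989e30 kg = 5.86755e+30 kg; r = 8.5 AU * 1.496e11 m/AU = 1.2716e+12 m. U = -GM*m/r = -(6.674e-11 * 5.86755e+30 * 7000.0) / 1.2716e+12 = -2.156e+12

-2.156e+12 J


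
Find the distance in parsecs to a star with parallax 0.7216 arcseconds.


d = 1/p = 1/0.7216 = 1.3858

1.3858 pc


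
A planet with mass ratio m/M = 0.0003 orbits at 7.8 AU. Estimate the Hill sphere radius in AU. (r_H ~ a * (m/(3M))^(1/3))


r_H = a * (m/3M)^(1/3) = 7.8 * (0.0003/3)^(1/3) = 0.362

0.362 AU


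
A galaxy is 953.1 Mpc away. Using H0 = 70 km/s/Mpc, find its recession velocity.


v = H0 * d = 70 * 953.1 = 66717.0

66717.0 km/s


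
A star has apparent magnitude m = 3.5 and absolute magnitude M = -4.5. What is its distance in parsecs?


d = 10^((m - M + 5)/5) = 10^((3.5 - -4.5 + 5)/5) = 398.1072

398.1072 pc


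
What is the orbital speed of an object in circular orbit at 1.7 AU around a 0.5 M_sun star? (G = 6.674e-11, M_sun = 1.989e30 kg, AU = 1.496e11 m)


v = sqrt(GM/r) = sqrt(6.674e-11 * 9.945e+29 / 2.543e+11) = 16154.9358

16154.9358 m/s


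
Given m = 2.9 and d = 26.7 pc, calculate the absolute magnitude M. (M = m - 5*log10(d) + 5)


M = m - 5*log10(d) + 5 = 2.9 - 5*log10(26.7) + 5 = 0.7674

0.7674


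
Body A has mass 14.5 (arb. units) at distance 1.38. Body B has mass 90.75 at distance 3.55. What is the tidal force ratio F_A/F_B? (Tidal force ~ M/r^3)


Ratio = (M1/r1^3) / (M2/r2^3) = (14.5/1.38^3) / (90.75/3.55^3) = 2.72

2.72


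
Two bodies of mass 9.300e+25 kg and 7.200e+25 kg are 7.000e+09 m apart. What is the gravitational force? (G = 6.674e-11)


F = G*m1*m2/r^2 = 6.674e-11 * 9.300e+25 * 7.200e+25 / (7.000e+09)^2 = 6.674e-11 * 6.696e+51 / 4.900e+19 = 9.120e+21

9.120e+21 N


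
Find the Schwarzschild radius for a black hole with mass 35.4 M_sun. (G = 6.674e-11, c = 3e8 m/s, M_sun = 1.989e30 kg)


M = 35.4 * 1.989e30 kg = 7.04106e+31 kg. rs = 2GM/c^2 = 2 * 6.674e-11 * 7.04106e+31 / (3e8)^2 = 104426.7432

104426.7432 m


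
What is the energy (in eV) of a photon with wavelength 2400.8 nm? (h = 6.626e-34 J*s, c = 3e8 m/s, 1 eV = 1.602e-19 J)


E = hc/lambda = 6.626e-34 * 3e8 / 2.401e-06 = 8.280e-20 J = 0.5168 eV

0.5168 eV


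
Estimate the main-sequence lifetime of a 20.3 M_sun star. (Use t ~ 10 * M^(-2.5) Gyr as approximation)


t = 10 * M^(-2.5) = 10 * 20.3^(-2.5) = 0.0054

0.0054 Gyr


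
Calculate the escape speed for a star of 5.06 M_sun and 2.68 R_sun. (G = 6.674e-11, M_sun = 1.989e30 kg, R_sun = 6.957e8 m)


M = 5.06 * 1.989e30 kg = 1.006434e+31 kg; R = 2.68 * 6.957e8 m = 1.864476e+09 m. v_esc = sqrt(2GM/R) = sqrt(2 * 6.674e-11 * 1.006434e+31 / 1.864476e+09) = 848833.1857

848833.1857 m/s


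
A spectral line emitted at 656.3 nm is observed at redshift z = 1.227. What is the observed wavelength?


lam_obs = lam_emit * (1 + z) = 656.3 * (1 + 1.227) = 1461.5801

1461.5801 nm


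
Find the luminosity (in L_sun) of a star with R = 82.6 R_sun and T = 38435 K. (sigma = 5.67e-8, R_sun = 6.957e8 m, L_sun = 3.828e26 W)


R = 82.6 * 6.957e8 m = 5.746482e+10 m. L = 4*pi*R^2*sigma*T^4 = 4*pi*(5.746482e+10)^2 * 5.67e-8 * 38435^4 = 5.134575756e+33 W. L/L_sun = 5.134575756e+33 / 3.828e26 = 1.341e+07

1.341e+07 L_sun


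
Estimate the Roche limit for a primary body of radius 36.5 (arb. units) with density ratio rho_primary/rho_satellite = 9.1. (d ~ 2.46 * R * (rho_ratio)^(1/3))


d_Roche = 2.46 * 36.5 * 9.1^(1/3) = 187.4599

187.4599


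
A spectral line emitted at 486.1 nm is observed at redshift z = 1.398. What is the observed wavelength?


lam_obs = lam_emit * (1 + z) = 486.1 * (1 + 1.398) = 1165.6678

1165.6678 nm


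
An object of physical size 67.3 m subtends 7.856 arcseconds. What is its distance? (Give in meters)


D = size / theta_rad, theta_rad = 7.856 * pi/(180*3600) = 3.809e-05, D = 1.767e+06

1.767e+06 m


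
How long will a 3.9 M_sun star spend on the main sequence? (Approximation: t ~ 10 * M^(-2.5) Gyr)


t = 10 * M^(-2.5) = 10 * 3.9^(-2.5) = 0.3329

0.3329 Gyr


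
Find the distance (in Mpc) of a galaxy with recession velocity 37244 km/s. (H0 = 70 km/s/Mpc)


d = v / H0 = 37244 / 70 = 532.0571

532.0571 Mpc


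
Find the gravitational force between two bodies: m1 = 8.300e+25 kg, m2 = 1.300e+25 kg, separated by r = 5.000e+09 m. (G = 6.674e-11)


F = G*m1*m2/r^2 = 6.674e-11 * 8.300e+25 * 1.300e+25 / (5.000e+09)^2 = 6.674e-11 * 1.079e+51 / 2.500e+19 = 2.880e+21

2.880e+21 N


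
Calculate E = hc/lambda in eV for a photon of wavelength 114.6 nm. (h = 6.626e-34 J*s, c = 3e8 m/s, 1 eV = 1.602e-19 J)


E = hc/lambda = 6.626e-34 * 3e8 / 1.146e-07 = 1.735e-18 J = 10.8274 eV

10.8274 eV


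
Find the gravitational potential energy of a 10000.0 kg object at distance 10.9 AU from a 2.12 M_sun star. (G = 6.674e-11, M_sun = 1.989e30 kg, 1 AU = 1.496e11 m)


M = 2.12 * 1.989e30 kg = 4.21668e+30 kg; r = 10.9 AU * 1.496e11 m/AU = 1.63064e+12 m. U = -GM*m/r = -(6.674e-11 * 4.21668e+30 * 10000.0) / 1.63064e+12 = -1.726e+12

-1.726e+12 J


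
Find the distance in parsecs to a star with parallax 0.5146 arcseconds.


d = 1/p = 1/0.5146 = 1.9433

1.9433 pc


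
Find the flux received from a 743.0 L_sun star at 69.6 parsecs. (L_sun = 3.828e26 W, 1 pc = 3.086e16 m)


F = L / (4*pi*d^2) = 2.844e+29 / (4*pi*(2.148e+18)^2) = 4.906e-09

4.906e-09 W/m^2


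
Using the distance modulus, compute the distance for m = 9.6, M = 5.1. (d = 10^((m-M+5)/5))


d = 10^((m - M + 5)/5) = 10^((9.6 - 5.1 + 5)/5) = 79.4328

79.4328 pc


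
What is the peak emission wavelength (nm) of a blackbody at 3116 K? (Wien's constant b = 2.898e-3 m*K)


lam_max = b / T = 2.898e-3 / 3116 = 9.300e-07 m = 930.0385 nm

930.0385 nm


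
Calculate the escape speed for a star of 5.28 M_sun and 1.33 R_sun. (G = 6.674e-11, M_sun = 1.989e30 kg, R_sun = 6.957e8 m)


M = 5.28 * 1.989e30 kg = 1.050192e+31 kg; R = 1.33 * 6.957e8 m = 9.25281e+08 m. v_esc = sqrt(2GM/R) = sqrt(2 * 6.674e-11 * 1.050192e+31 / 9.25281e+08) = 1.231e+06

1.231e+06 m/s


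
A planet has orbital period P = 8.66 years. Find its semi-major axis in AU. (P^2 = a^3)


a = P^(2/3) = 8.66^(2/3) = 4.2171

4.2171 AU


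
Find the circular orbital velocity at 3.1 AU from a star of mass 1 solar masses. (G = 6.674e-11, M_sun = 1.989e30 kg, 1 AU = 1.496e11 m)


v = sqrt(GM/r) = sqrt(6.674e-11 * 1.989e+30 / 4.638e+11) = 16918.5777

16918.5777 m/s


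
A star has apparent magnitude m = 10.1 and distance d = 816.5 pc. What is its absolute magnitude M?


M = m - 5*log10(d) + 5 = 10.1 - 5*log10(816.5) + 5 = 0.5402

0.5402


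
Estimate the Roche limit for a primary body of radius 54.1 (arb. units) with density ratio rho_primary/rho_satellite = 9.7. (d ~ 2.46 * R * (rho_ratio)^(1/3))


d_Roche = 2.46 * 54.1 * 9.7^(1/3) = 283.8287

283.8287


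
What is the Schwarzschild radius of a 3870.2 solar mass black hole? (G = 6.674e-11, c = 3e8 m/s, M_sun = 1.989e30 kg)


M = 3870.2 * 1.989e30 kg = 7.6978278e+33 kg. rs = 2GM/c^2 = 2 * 6.674e-11 * 7.6978278e+33 / (3e8)^2 = 1.142e+07

1.142e+07 m


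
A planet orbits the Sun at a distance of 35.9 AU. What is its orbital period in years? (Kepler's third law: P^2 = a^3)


P = a^(3/2) = 35.9^1.5 = 215.1006

215.1006 years


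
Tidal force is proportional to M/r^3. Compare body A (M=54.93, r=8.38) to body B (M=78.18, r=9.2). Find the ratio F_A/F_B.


Ratio = (M1/r1^3) / (M2/r2^3) = (54.93/8.38^3) / (78.18/9.2^3) = 0.9297

0.9297


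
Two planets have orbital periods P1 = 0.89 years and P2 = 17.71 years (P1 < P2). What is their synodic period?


1/P_syn = |1/P1 - 1/P2| = |1/0.89 - 1/17.71| => P_syn = 0.9371

0.9371 years


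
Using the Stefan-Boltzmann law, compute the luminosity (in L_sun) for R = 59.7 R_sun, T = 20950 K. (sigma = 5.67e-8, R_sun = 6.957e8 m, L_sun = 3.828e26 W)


R = 59.7 * 6.957e8 m = 4.153329e+10 m. L = 4*pi*R^2*sigma*T^4 = 4*pi*(4.153329e+10)^2 * 5.67e-8 * 20950^4 = 2.367672888e+32 W. L/L_sun = 2.367672888e+32 / 3.828e26 = 618514.3385

618514.3385 L_sun


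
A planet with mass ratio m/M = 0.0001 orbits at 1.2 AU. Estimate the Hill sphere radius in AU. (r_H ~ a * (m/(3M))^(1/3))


r_H = a * (m/3M)^(1/3) = 1.2 * (0.0001/3)^(1/3) = 0.0386

0.0386 AU


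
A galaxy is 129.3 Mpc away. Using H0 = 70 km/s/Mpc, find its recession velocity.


v = H0 * d = 70 * 129.3 = 9051.0

9051.0 km/s


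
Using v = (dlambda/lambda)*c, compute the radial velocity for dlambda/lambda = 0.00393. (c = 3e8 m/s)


v = (dlambda/lambda) * c = 0.00393 * 3e8 = 1.179e+06

1.179e+06 m/s


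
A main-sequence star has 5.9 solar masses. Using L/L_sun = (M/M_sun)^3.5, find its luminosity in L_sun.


L/L_sun = (M/M_sun)^3.5 = 5.9^3.5 = 498.8639

498.8639 L_sun


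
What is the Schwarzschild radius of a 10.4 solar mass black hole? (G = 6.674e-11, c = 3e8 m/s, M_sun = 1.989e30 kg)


M = 10.4 * 1.989e30 kg = 2.06856e+31 kg. rs = 2GM/c^2 = 2 * 6.674e-11 * 2.06856e+31 / (3e8)^2 = 30679.0432

30679.0432 m


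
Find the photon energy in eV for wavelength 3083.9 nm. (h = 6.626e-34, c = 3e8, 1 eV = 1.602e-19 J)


E = hc/lambda = 6.626e-34 * 3e8 / 3.084e-06 = 6.446e-20 J = 0.4024 eV

0.4024 eV


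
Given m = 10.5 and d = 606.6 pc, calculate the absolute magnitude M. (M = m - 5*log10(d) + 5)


M = m - 5*log10(d) + 5 = 10.5 - 5*log10(606.6) + 5 = 1.5855

1.5855


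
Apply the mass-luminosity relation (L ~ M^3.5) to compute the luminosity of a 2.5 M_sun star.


L/L_sun = (M/M_sun)^3.5 = 2.5^3.5 = 24.7053

24.7053 L_sun


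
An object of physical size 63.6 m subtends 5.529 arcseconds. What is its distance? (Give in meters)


D = size / theta_rad, theta_rad = 5.529 * pi/(180*3600) = 2.681e-05, D = 2.373e+06

2.373e+06 m


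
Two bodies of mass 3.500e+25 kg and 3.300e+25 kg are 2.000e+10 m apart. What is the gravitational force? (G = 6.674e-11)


F = G*m1*m2/r^2 = 6.674e-11 * 3.500e+25 * 3.300e+25 / (2.000e+10)^2 = 6.674e-11 * 1.155e+51 / 4.000e+20 = 1.927e+20

1.927e+20 N


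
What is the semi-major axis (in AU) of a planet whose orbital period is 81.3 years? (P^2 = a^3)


a = P^(2/3) = 81.3^(2/3) = 18.767

18.767 AU


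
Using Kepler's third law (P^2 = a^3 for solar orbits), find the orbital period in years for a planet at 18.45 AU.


P = a^(3/2) = 18.45^1.5 = 79.2491

79.2491 years


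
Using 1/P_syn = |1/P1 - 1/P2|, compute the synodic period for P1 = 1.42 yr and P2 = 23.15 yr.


1/P_syn = |1/P1 - 1/P2| = |1/1.42 - 1/23.15| => P_syn = 1.5128

1.5128 years


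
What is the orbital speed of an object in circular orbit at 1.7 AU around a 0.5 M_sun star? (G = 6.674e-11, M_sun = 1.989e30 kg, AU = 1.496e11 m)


v = sqrt(GM/r) = sqrt(6.674e-11 * 9.945e+29 / 2.543e+11) = 16154.9358

16154.9358 m/s


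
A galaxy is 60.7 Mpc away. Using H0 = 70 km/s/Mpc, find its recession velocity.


v = H0 * d = 70 * 60.7 = 4249.0

4249.0 km/s


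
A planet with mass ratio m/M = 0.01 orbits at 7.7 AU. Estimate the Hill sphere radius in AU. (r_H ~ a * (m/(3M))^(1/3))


r_H = a * (m/3M)^(1/3) = 7.7 * (0.01/3)^(1/3) = 1.1502

1.1502 AU


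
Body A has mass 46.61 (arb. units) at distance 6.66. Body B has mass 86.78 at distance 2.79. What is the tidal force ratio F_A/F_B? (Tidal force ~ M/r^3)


Ratio = (M1/r1^3) / (M2/r2^3) = (46.61/6.66^3) / (86.78/2.79^3) = 0.0395

0.0395


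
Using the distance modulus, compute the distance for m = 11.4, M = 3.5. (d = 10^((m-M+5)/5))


d = 10^((m - M + 5)/5) = 10^((11.4 - 3.5 + 5)/5) = 380.1894

380.1894 pc


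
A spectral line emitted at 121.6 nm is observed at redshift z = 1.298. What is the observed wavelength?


lam_obs = lam_emit * (1 + z) = 121.6 * (1 + 1.298) = 279.4368

279.4368 nm


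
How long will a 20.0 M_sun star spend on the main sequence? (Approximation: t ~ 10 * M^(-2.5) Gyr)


t = 10 * M^(-2.5) = 10 * 20.0^(-2.5) = 0.0056

0.0056 Gyr


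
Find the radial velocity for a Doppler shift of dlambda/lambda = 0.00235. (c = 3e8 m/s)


v = (dlambda/lambda) * c = 0.00235 * 3e8 = 705000.0

705000.0 m/s


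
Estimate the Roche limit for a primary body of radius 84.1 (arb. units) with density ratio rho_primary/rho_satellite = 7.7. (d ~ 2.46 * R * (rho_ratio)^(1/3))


d_Roche = 2.46 * 84.1 * 7.7^(1/3) = 408.5338

408.5338


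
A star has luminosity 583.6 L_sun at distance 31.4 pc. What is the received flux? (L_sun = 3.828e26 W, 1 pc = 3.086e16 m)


F = L / (4*pi*d^2) = 2.234e+29 / (4*pi*(9.690e+17)^2) = 1.893e-08

1.893e-08 W/m^2


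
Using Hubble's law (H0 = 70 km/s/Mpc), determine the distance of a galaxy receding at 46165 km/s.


d = v / H0 = 46165 / 70 = 659.5

659.5 Mpc


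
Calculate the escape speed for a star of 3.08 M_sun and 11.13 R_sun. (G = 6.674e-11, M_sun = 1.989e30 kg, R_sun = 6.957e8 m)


M = 3.08 * 1.989e30 kg = 6.12612e+30 kg; R = 11.13 * 6.957e8 m = 7.743141e+09 m. v_esc = sqrt(2GM/R) = sqrt(2 * 6.674e-11 * 6.12612e+30 / 7.743141e+09) = 324969.2477

324969.2477 m/s


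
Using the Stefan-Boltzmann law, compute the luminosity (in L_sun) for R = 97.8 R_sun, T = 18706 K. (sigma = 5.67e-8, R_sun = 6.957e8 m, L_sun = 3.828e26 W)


R = 97.8 * 6.957e8 m = 6.803946e+10 m. L = 4*pi*R^2*sigma*T^4 = 4*pi*(6.803946e+10)^2 * 5.67e-8 * 18706^4 = 4.038669915e+32 W. L/L_sun = 4.038669915e+32 / 3.828e26 = 1.055e+06

1.055e+06 L_sun


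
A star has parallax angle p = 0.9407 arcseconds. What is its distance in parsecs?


d = 1/p = 1/0.9407 = 1.063

1.063 pc


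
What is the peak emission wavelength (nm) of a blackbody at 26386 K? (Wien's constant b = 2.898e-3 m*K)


lam_max = b / T = 2.898e-3 / 26386 = 1.098e-07 m = 109.831 nm

109.831 nm


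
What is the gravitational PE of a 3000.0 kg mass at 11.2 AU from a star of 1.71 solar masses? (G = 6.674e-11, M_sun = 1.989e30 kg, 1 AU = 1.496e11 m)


M = 1.71 * 1.989e30 kg = 3.40119e+30 kg; r = 11.2 AU * 1.496e11 m/AU = 1.67552e+12 m. U = -GM*m/r = -(6.674e-11 * 3.40119e+30 * 3000.0) / 1.67552e+12 = -4.064e+11

-4.064e+11 J


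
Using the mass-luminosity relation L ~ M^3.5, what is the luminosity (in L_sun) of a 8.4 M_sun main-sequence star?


L/L_sun = (M/M_sun)^3.5 = 8.4^3.5 = 1717.8194

1717.8194 L_sun


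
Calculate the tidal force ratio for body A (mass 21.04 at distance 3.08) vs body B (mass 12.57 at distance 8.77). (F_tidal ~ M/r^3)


Ratio = (M1/r1^3) / (M2/r2^3) = (21.04/3.08^3) / (12.57/8.77^3) = 38.6418

38.6418


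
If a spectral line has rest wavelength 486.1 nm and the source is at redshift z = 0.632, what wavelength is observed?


lam_obs = lam_emit * (1 + z) = 486.1 * (1 + 0.632) = 793.3152

793.3152 nm


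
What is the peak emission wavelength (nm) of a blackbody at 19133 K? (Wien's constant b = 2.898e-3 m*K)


lam_max = b / T = 2.898e-3 / 19133 = 1.515e-07 m = 151.4661 nm

151.4661 nm


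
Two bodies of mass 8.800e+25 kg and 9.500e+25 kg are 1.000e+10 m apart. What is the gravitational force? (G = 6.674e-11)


F = G*m1*m2/r^2 = 6.674e-11 * 8.800e+25 * 9.500e+25 / (1.000e+10)^2 = 6.674e-11 * 8.360e+51 / 1.000e+20 = 5.579e+21

5.579e+21 N


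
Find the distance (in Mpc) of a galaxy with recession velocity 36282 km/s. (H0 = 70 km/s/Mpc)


d = v / H0 = 36282 / 70 = 518.3143

518.3143 Mpc


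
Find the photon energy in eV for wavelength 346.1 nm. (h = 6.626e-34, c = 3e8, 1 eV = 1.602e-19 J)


E = hc/lambda = 6.626e-34 * 3e8 / 3.461e-07 = 5.743e-19 J = 3.5852 eV

3.5852 eV


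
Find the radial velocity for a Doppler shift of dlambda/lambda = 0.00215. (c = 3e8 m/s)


v = (dlambda/lambda) * c = 0.00215 * 3e8 = 645000.0

645000.0 m/s


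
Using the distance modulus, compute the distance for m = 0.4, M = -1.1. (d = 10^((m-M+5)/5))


d = 10^((m - M + 5)/5) = 10^((0.4 - -1.1 + 5)/5) = 19.9526

19.9526 pc


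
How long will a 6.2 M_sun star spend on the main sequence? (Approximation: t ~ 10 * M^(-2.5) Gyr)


t = 10 * M^(-2.5) = 10 * 6.2^(-2.5) = 0.1045

0.1045 Gyr


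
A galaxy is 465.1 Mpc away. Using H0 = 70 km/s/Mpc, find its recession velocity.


v = H0 * d = 70 * 465.1 = 32557.0

32557.0 km/s


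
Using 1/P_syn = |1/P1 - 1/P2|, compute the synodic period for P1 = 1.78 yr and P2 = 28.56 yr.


1/P_syn = |1/P1 - 1/P2| = |1/1.78 - 1/28.56| => P_syn = 1.8983

1.8983 years


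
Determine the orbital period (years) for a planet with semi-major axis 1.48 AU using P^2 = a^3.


P = a^(3/2) = 1.48^1.5 = 1.8005

1.8005 years


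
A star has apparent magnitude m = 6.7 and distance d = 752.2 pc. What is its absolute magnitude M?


M = m - 5*log10(d) + 5 = 6.7 - 5*log10(752.2) + 5 = -2.6817

-2.6817


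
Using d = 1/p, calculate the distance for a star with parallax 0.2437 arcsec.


d = 1/p = 1/0.2437 = 4.1034

4.1034 pc


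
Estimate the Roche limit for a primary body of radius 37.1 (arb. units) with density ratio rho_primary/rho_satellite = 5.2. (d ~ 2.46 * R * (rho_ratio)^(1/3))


d_Roche = 2.46 * 37.1 * 5.2^(1/3) = 158.1164

158.1164


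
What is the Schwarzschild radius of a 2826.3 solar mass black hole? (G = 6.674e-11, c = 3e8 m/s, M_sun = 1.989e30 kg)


M = 2826.3 * 1.989e30 kg = 5.6215107e+33 kg. rs = 2GM/c^2 = 2 * 6.674e-11 * 5.6215107e+33 / (3e8)^2 = 8.337e+06

8.337e+06 m


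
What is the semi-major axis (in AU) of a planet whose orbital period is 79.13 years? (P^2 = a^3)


a = P^(2/3) = 79.13^(2/3) = 18.4315

18.4315 AU


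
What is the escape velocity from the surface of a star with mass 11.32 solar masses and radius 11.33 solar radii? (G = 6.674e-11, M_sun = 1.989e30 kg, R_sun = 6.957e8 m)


M = 11.32 * 1.989e30 kg = 2.251548e+31 kg; R = 11.33 * 6.957e8 m = 7.882281e+09 m. v_esc = sqrt(2GM/R) = sqrt(2 * 6.674e-11 * 2.251548e+31 / 7.882281e+09) = 617479.7894

617479.7894 m/s


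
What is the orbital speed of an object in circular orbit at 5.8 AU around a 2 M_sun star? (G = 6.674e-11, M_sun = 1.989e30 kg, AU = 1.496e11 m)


v = sqrt(GM/r) = sqrt(6.674e-11 * 3.978e+30 / 8.677e+11) = 17492.2509

17492.2509 m/s


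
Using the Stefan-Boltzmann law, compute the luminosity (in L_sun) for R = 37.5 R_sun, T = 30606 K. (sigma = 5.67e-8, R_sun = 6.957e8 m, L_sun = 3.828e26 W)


R = 37.5 * 6.957e8 m = 2.608875e+10 m. L = 4*pi*R^2*sigma*T^4 = 4*pi*(2.608875e+10)^2 * 5.67e-8 * 30606^4 = 4.255256666e+32 W. L/L_sun = 4.255256666e+32 / 3.828e26 = 1.112e+06

1.112e+06 L_sun


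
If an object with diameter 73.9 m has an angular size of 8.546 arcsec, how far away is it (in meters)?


D = size / theta_rad, theta_rad = 8.546 * pi/(180*3600) = 4.143e-05, D = 1.784e+06

1.784e+06 m


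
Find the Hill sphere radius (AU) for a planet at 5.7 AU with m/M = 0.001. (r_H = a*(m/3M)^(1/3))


r_H = a * (m/3M)^(1/3) = 5.7 * (0.001/3)^(1/3) = 0.3952

0.3952 AU


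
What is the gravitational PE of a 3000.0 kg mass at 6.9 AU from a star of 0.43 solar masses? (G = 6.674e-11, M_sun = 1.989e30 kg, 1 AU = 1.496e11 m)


M = 0.43 * 1.989e30 kg = 8.5527e+29 kg; r = 6.9 AU * 1.496e11 m/AU = 1.03224e+12 m. U = -GM*m/r = -(6.674e-11 * 8.5527e+29 * 3000.0) / 1.03224e+12 = -1.659e+11

-1.659e+11 J


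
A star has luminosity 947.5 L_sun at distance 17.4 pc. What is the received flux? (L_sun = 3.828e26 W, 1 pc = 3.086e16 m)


F = L / (4*pi*d^2) = 3.627e+29 / (4*pi*(5.370e+17)^2) = 1.001e-07

1.001e-07 W/m^2


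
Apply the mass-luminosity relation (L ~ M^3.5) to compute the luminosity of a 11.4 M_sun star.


L/L_sun = (M/M_sun)^3.5 = 11.4^3.5 = 5002.2683

5002.2683 L_sun


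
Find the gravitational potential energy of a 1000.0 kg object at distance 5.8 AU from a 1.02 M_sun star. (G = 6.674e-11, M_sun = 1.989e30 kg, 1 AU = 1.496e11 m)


M = 1.02 * 1.989e30 kg = 2.02878e+30 kg; r = 5.8 AU * 1.496e11 m/AU = 8.6768e+11 m. U = -GM*m/r = -(6.674e-11 * 2.02878e+30 * 1000.0) / 8.6768e+11 = -1.560e+11

-1.560e+11 J


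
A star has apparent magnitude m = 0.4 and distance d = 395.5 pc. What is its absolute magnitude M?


M = m - 5*log10(d) + 5 = 0.4 - 5*log10(395.5) + 5 = -7.5857

-7.5857


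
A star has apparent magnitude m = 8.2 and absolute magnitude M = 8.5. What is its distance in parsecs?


d = 10^((m - M + 5)/5) = 10^((8.2 - 8.5 + 5)/5) = 8.7096

8.7096 pc


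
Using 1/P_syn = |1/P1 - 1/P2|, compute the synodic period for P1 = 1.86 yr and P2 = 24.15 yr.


1/P_syn = |1/P1 - 1/P2| = |1/1.86 - 1/24.15| => P_syn = 2.0152

2.0152 years


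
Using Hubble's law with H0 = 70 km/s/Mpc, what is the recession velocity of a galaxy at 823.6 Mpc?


v = H0 * d = 70 * 823.6 = 57652.0

57652.0 km/s


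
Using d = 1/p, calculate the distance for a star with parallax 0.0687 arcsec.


d = 1/p = 1/0.0687 = 14.556

14.556 pc


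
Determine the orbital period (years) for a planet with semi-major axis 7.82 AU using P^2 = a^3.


P = a^(3/2) = 7.82^1.5 = 21.8681

21.8681 years


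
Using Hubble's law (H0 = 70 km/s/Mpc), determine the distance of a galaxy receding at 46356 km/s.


d = v / H0 = 46356 / 70 = 662.2286

662.2286 Mpc


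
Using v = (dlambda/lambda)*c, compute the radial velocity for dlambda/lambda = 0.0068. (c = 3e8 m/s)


v = (dlambda/lambda) * c = 0.0068 * 3e8 = 2.040e+06

2.040e+06 m/s


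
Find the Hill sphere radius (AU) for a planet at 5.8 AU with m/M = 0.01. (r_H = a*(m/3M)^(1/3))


r_H = a * (m/3M)^(1/3) = 5.8 * (0.01/3)^(1/3) = 0.8664

0.8664 AU


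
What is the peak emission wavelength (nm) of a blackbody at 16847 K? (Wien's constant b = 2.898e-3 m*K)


lam_max = b / T = 2.898e-3 / 16847 = 1.720e-07 m = 172.0188 nm

172.0188 nm


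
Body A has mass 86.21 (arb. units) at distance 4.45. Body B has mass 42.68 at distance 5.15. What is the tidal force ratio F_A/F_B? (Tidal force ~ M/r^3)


Ratio = (M1/r1^3) / (M2/r2^3) = (86.21/4.45^3) / (42.68/5.15^3) = 3.1309

3.1309


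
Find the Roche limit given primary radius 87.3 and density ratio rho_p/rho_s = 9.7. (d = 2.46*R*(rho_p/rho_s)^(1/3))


d_Roche = 2.46 * 87.3 * 9.7^(1/3) = 458.0082

458.0082


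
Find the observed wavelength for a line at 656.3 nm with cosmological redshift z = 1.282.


lam_obs = lam_emit * (1 + z) = 656.3 * (1 + 1.282) = 1497.6766

1497.6766 nm


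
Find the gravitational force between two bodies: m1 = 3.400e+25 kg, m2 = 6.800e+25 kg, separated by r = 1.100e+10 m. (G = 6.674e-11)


F = G*m1*m2/r^2 = 6.674e-11 * 3.400e+25 * 6.800e+25 / (1.100e+10)^2 = 6.674e-11 * 2.312e+51 / 1.210e+20 = 1.275e+21

1.275e+21 N


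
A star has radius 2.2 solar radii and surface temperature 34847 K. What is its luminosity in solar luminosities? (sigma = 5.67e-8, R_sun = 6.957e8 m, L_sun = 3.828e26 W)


R = 2.2 * 6.957e8 m = 1.53054e+09 m. L = 4*pi*R^2*sigma*T^4 = 4*pi*(1.53054e+09)^2 * 5.67e-8 * 34847^4 = 2.461182808e+30 W. L/L_sun = 2.461182808e+30 / 3.828e26 = 6429.4222

6429.4222 L_sun


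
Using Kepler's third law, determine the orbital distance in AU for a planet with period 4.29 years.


a = P^(2/3) = 4.29^(2/3) = 2.6402

2.6402 AU


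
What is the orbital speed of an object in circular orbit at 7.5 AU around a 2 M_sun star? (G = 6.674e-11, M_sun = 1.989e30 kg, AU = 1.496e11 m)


v = sqrt(GM/r) = sqrt(6.674e-11 * 3.978e+30 / 1.122e+12) = 15382.5757

15382.5757 m/s


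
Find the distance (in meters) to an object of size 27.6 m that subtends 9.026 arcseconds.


D = size / theta_rad, theta_rad = 9.026 * pi/(180*3600) = 4.376e-05, D = 630723.3162

630723.3162 m


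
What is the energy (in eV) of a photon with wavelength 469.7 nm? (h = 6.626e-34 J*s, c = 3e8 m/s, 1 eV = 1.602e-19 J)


E = hc/lambda = 6.626e-34 * 3e8 / 4.697e-07 = 4.232e-19 J = 2.6417 eV

2.6417 eV


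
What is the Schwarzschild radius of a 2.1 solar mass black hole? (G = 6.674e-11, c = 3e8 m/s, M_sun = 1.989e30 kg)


M = 2.1 * 1.989e30 kg = 4.1769e+30 kg. rs = 2GM/c^2 = 2 * 6.674e-11 * 4.1769e+30 / (3e8)^2 = 6194.8068

6194.8068 m


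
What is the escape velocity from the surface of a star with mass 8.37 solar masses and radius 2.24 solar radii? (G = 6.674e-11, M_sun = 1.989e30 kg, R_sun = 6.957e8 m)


M = 8.37 * 1.989e30 kg = 1.664793e+31 kg; R = 2.24 * 6.957e8 m = 1.558368e+09 m. v_esc = sqrt(2GM/R) = sqrt(2 * 6.674e-11 * 1.664793e+31 / 1.558368e+09) = 1.194e+06

1.194e+06 m/s


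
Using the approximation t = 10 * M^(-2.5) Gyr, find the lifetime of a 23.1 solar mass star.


t = 10 * M^(-2.5) = 10 * 23.1^(-2.5) = 0.0039

0.0039 Gyr


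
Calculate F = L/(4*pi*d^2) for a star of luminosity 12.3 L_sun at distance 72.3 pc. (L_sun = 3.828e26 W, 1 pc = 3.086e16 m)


F = L / (4*pi*d^2) = 4.708e+27 / (4*pi*(2.231e+18)^2) = 7.527e-11

7.527e-11 W/m^2


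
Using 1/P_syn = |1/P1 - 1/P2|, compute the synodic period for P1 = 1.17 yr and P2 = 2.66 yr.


1/P_syn = |1/P1 - 1/P2| = |1/1.17 - 1/2.66| => P_syn = 2.0887

2.0887 years


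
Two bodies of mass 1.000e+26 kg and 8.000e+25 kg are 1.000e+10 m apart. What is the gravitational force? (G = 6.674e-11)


F = G*m1*m2/r^2 = 6.674e-11 * 1.000e+26 * 8.000e+25 / (1.000e+10)^2 = 6.674e-11 * 8.000e+51 / 1.000e+20 = 5.339e+21

5.339e+21 N


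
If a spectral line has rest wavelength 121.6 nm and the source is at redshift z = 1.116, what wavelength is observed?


lam_obs = lam_emit * (1 + z) = 121.6 * (1 + 1.116) = 257.3056

257.3056 nm


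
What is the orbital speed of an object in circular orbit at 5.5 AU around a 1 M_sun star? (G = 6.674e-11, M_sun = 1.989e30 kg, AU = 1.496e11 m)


v = sqrt(GM/r) = sqrt(6.674e-11 * 1.989e+30 / 8.228e+11) = 12701.7439

12701.7439 m/s


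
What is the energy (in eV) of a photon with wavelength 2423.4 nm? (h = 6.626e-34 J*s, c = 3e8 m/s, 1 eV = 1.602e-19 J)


E = hc/lambda = 6.626e-34 * 3e8 / 2.423e-06 = 8.203e-20 J = 0.512 eV

0.512 eV


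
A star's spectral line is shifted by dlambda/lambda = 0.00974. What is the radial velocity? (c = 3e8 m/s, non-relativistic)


v = (dlambda/lambda) * c = 0.00974 * 3e8 = 2.922e+06

2.922e+06 m/s


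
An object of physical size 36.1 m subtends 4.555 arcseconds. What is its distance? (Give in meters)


D = size / theta_rad, theta_rad = 4.555 * pi/(180*3600) = 2.208e-05, D = 1.635e+06

1.635e+06 m


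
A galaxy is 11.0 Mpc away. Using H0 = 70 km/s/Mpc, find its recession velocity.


v = H0 * d = 70 * 11.0 = 770.0

770.0 km/s


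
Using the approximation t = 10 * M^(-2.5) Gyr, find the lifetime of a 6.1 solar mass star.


t = 10 * M^(-2.5) = 10 * 6.1^(-2.5) = 0.1088

0.1088 Gyr


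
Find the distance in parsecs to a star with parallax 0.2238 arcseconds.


d = 1/p = 1/0.2238 = 4.4683

4.4683 pc


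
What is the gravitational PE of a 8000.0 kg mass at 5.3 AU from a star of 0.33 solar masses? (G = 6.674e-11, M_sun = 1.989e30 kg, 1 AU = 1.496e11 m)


M = 0.33 * 1.989e30 kg = 6.5637e+29 kg; r = 5.3 AU * 1.496e11 m/AU = 7.9288e+11 m. U = -GM*m/r = -(6.674e-11 * 6.5637e+29 * 8000.0) / 7.9288e+11 = -4.420e+11

-4.420e+11 J


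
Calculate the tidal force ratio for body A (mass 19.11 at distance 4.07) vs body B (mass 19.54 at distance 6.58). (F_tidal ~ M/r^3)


Ratio = (M1/r1^3) / (M2/r2^3) = (19.11/4.07^3) / (19.54/6.58^3) = 4.1327

4.1327


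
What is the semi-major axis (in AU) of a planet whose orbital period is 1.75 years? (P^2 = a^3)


a = P^(2/3) = 1.75^(2/3) = 1.4522

1.4522 AU


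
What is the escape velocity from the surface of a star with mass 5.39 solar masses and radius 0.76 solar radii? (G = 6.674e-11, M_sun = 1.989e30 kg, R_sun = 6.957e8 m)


M = 5.39 * 1.989e30 kg = 1.072071e+31 kg; R = 0.76 * 6.957e8 m = 5.28732e+08 m. v_esc = sqrt(2GM/R) = sqrt(2 * 6.674e-11 * 1.072071e+31 / 5.28732e+08) = 1.645e+06

1.645e+06 m/s


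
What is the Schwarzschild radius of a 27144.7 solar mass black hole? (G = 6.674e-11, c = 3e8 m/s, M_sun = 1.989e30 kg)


M = 27144.7 * 1.989e30 kg = 5.39908083e+34 kg. rs = 2GM/c^2 = 2 * 6.674e-11 * 5.39908083e+34 / (3e8)^2 = 8.007e+07

8.007e+07 m


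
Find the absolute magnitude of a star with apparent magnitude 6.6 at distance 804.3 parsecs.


M = m - 5*log10(d) + 5 = 6.6 - 5*log10(804.3) + 5 = -2.9271

-2.9271


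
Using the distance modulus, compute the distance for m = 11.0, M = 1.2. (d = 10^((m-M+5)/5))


d = 10^((m - M + 5)/5) = 10^((11.0 - 1.2 + 5)/5) = 912.0108

912.0108 pc


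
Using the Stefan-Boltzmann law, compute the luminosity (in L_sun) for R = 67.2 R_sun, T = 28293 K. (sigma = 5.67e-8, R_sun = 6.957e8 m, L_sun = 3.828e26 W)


R = 67.2 * 6.957e8 m = 4.675104e+10 m. L = 4*pi*R^2*sigma*T^4 = 4*pi*(4.675104e+10)^2 * 5.67e-8 * 28293^4 = 9.979102283e+32 W. L/L_sun = 9.979102283e+32 / 3.828e26 = 2.607e+06

2.607e+06 L_sun


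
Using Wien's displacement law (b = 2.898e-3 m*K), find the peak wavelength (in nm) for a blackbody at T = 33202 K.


lam_max = b / T = 2.898e-3 / 33202 = 8.728e-08 m = 87.2839 nm

87.2839 nm


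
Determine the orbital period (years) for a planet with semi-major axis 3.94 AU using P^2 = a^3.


P = a^(3/2) = 3.94^1.5 = 7.8207

7.8207 years


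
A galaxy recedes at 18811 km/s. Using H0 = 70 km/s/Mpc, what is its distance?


d = v / H0 = 18811 / 70 = 268.7286

268.7286 Mpc


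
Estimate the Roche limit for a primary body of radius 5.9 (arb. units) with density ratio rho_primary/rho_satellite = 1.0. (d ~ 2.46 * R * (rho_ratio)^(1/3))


d_Roche = 2.46 * 5.9 * 1.0^(1/3) = 14.514

14.514


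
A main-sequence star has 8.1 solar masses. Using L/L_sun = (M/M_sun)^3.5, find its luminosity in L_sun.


L/L_sun = (M/M_sun)^3.5 = 8.1^3.5 = 1512.5076

1512.5076 L_sun


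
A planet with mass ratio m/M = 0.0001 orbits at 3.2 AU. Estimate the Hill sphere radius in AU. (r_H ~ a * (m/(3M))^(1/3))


r_H = a * (m/3M)^(1/3) = 3.2 * (0.0001/3)^(1/3) = 0.103

0.103 AU


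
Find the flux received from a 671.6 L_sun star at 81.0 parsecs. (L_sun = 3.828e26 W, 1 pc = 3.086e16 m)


F = L / (4*pi*d^2) = 2.571e+29 / (4*pi*(2.500e+18)^2) = 3.274e-09

3.274e-09 W/m^2


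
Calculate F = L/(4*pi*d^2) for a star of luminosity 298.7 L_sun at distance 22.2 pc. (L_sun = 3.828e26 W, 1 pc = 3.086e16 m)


F = L / (4*pi*d^2) = 1.143e+29 / (4*pi*(6.851e+17)^2) = 1.939e-08

1.939e-08 W/m^2


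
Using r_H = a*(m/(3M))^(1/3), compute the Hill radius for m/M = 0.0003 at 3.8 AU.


r_H = a * (m/3M)^(1/3) = 3.8 * (0.0003/3)^(1/3) = 0.1764

0.1764 AU


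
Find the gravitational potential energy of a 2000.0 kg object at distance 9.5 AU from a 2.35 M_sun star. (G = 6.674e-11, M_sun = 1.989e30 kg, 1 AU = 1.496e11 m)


M = 2.35 * 1.989e30 kg = 4.67415e+30 kg; r = 9.5 AU * 1.496e11 m/AU = 1.4212e+12 m. U = -GM*m/r = -(6.674e-11 * 4.67415e+30 * 2000.0) / 1.4212e+12 = -4.390e+11

-4.390e+11 J


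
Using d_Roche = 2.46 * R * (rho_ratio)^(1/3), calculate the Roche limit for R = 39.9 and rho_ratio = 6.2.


d_Roche = 2.46 * 39.9 * 6.2^(1/3) = 180.3178

180.3178
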